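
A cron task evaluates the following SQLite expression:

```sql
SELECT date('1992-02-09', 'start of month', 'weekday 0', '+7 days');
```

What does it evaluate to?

`start of month` rewinds 1992-02-09 to 1992-02-01.
`weekday 0` advances to the next Sunday; 1992-02-01 is a Saturday, so it moves forward to 1992-02-02.
Advancing 7 more days within February lands on 1992-02-09.

1992-02-09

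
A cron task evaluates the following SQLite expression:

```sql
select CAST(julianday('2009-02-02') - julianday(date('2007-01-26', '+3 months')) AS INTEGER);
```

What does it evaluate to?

648

Adding +3 months to 2007-01-26 gives 2007-04-26.
4 days remain in April 2007 after the 26th (30 − 26).
Full months from May 2007 through January 2009 contribute their day counts.
Then 2 days into February 2009.
Total: 4 + 31 + 30 + 31 + 31 + 30 + 31 + 30 + 31 + 31 + 29 + 31 + 30 + 31 + 30 + 31 + 31 + 30 + 31 + 30 + 31 + 31 + 2 = 648.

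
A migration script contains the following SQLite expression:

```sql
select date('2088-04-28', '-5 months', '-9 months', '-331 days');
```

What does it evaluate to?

Adding -5 months to 2088-04-28 gives 2087-11-28.
Adding -9 months to 2087-11-28 gives 2087-02-28.
Applying '-331 days' to 2087-02-28: counting 331 days back gives 2086-04-03.

2086-04-03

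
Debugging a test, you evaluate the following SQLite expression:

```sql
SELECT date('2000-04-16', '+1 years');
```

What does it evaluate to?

Adding +1 year to 2000-04-16 gives 2001-04-16.

2001-04-16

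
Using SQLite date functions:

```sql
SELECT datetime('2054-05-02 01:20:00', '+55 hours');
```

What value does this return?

2054-05-04 08:20:00

+55 hours from 2054-05-02 01:20:00 is 2054-05-04 08:20:00 (crosses midnight).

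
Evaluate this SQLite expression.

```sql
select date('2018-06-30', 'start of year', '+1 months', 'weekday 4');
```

2018-02-01

`start of year` rewinds 2018-06-30 to 2018-01-01.
Adding +1 month to 2018-01-01 gives 2018-02-01.
`weekday 4` advances to the next Thursday; 2018-02-01 is already a Thursday, so it stays at 2018-02-01.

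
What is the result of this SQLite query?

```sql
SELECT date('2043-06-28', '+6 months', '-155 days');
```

2043-07-26

Adding +6 months to 2043-06-28 gives 2043-12-28.
Applying '-155 days' to 2043-12-28: counting 155 days back gives 2043-07-26.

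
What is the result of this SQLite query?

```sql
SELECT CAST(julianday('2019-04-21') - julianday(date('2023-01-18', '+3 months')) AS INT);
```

Adding +3 months to 2023-01-18 gives 2023-04-18.
9 days remain in April 2019 after the 21st (30 − 21).
Full months from May 2019 through March 2023 contribute their day counts.
Then 18 days into April 2023.
Total: 9 + 31 + 30 + 31 + 31 + 30 + 31 + 30 + 31 + 31 + 29 + 31 + 30 + 31 + 30 + 31 + 31 + 30 + 31 + 30 + 31 + 31 + 28 + 31 + 30 + 31 + 30 + 31 + 31 + 30 + 31 + 30 + 31 + 31 + 28 + 31 + 30 + 31 + 30 + 31 + 31 + 30 + 31 + 30 + 31 + 31 + 28 + 31 + 18 = 1458.
The subtraction is earlier − later, so the result is −1458 → -1458.

-1458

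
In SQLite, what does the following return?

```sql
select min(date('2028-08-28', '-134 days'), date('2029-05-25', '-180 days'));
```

2028-04-16

date('2028-08-28', '-134 days') → 2028-04-16.
date('2029-05-25', '-180 days') → 2028-11-26.
Earlier of the two is 2028-04-16.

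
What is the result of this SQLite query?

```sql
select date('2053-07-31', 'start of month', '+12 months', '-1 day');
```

`start of month` rewinds 2053-07-31 to 2053-07-01.
Adding +12 months to 2053-07-01 gives 2054-07-01.
Going back 1 day from 2054-07-01 reaches 2054-06-30 (last day of June, 30 days).

2054-06-30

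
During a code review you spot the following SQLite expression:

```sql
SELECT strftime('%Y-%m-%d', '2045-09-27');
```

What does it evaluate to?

2045-09-27

`%Y-%m-%d` extracts the ISO date: 2045-09-27.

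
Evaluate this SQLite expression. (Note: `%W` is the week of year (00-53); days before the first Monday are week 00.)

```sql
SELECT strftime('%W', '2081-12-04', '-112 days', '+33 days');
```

First apply '-112 days', '+33 days': 2081-12-04 → 2081-09-16.
2081-09-16 is a Tuesday. SQLite's %W counts Mondays since the year started; the result is 37.

37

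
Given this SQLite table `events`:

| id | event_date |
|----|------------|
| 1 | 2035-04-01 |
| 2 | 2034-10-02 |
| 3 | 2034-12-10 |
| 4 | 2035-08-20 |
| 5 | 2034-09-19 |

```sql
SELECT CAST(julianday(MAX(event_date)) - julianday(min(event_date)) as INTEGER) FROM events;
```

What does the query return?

335

MIN = 2034-09-19, MAX = 2035-08-20.
11 days remain in September 2034 after the 19th (30 − 19).
Full months from October 2034 through July 2035 contribute their day counts.
Then 20 days into August 2035.
Total: 11 + 31 + 30 + 31 + 31 + 28 + 31 + 30 + 31 + 30 + 31 + 20 = 335.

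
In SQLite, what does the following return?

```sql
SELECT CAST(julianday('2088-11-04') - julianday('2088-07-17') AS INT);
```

14 days remain in July 2088 after the 17th (31 − 17).
August 2088: 31 days.
September 2088: 30 days.
October 2088: 31 days.
Then 4 days into November 2088.
Total: 14 + 31 + 30 + 31 + 4 = 110.

110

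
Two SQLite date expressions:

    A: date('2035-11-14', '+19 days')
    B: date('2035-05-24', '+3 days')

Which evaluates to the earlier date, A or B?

B

A = 2035-12-03.
B = 2035-05-27.
B is earlier.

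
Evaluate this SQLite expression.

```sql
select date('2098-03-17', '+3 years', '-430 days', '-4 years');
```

2096-01-11

Adding +3 years to 2098-03-17 gives 2101-03-17.
Applying '-430 days' to 2101-03-17: counting 430 days back gives 2100-01-11.
Adding -4 years to 2100-01-11 gives 2096-01-11.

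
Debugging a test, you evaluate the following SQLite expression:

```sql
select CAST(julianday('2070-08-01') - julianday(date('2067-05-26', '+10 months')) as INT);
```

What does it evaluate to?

858

Adding +10 months to 2067-05-26 gives 2068-03-26.
5 days remain in March 2068 after the 26th (31 − 26).
Full months from April 2068 through July 2070 contribute their day counts.
Then 1 day into August 2070.
Total: 5 + 30 + 31 + 30 + 31 + 31 + 30 + 31 + 30 + 31 + 31 + 28 + 31 + 30 + 31 + 30 + 31 + 31 + 30 + 31 + 30 + 31 + 31 + 28 + 31 + 30 + 31 + 30 + 31 + 1 = 858.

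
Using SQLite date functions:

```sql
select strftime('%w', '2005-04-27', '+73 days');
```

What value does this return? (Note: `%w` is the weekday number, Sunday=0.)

6

First apply '+73 days': 2005-04-27 → 2005-07-09.
2005-07-09 is a Saturday; with Sunday=0 that is 6.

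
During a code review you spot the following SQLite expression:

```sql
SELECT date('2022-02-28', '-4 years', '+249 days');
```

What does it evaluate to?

Adding -4 years to 2022-02-28 gives 2018-02-28.
Applying '+249 days' to 2018-02-28: counting 249 days forward gives 2018-11-04.

2018-11-04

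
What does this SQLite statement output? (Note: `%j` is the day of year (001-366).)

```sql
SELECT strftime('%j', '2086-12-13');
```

Day-of-year for 2086-12-13: days since 2086-01-01 inclusive = 347, zero-padded to 347.

347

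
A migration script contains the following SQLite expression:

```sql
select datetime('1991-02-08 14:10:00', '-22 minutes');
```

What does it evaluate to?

1991-02-08 13:48:00

-22 minutes from 1991-02-08 14:10:00 is 1991-02-08 13:48:00.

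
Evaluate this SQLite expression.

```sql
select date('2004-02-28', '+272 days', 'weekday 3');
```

Applying '+272 days' to 2004-02-28: counting 272 days forward gives 2004-11-26.
`weekday 3` advances to the next Wednesday; 2004-11-26 is a Friday, so it moves forward to 2004-12-01.

2004-12-01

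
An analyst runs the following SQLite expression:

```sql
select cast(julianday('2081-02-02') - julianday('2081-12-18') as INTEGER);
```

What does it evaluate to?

26 days remain in February 2081 after the 2nd (28 − 2).
Full months from March 2081 through November 2081 contribute their day counts.
Then 18 days into December 2081.
Total: 26 + 31 + 30 + 31 + 30 + 31 + 31 + 30 + 31 + 30 + 18 = 319.
The subtraction is earlier − later, so the result is −319 → -319.

-319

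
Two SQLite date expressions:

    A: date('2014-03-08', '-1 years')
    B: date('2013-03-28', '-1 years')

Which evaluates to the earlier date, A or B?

B

A = 2013-03-08.
B = 2012-03-28.
B is earlier.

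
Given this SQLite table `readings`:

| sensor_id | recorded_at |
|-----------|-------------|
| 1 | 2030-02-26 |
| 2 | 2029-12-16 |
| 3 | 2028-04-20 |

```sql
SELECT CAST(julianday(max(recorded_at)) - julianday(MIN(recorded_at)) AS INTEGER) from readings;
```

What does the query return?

677

MIN = 2028-04-20, MAX = 2030-02-26.
10 days remain in April 2028 after the 20th (30 − 20).
Full months from May 2028 through January 2030 contribute their day counts.
Then 26 days into February 2030.
Total: 10 + 31 + 30 + 31 + 31 + 30 + 31 + 30 + 31 + 31 + 28 + 31 + 30 + 31 + 30 + 31 + 31 + 30 + 31 + 30 + 31 + 31 + 26 = 677.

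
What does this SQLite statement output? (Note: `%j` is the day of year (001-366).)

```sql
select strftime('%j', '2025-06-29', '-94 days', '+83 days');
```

169

First apply '-94 days', '+83 days': 2025-06-29 → 2025-06-18.
Day-of-year for 2025-06-18: days since 2025-01-01 inclusive = 169, zero-padded to 169.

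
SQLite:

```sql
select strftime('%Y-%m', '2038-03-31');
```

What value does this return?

2038-03

`%Y-%m` extracts the year-month: 2038-03.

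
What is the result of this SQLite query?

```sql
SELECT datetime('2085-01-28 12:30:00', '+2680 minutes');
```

2085-01-30 09:10:00

2680 minutes = 44h 40m; +2680 minutes from 2085-01-28 12:30:00 is 2085-01-30 09:10:00 (crosses midnight).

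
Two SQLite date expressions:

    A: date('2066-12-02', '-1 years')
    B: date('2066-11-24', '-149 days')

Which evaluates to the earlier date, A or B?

A = 2065-12-02.
B = 2066-06-28.
A is earlier.

A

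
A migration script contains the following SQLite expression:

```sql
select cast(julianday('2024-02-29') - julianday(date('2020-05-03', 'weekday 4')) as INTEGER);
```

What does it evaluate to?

1393

`weekday 4` advances to the next Thursday; 2020-05-03 is a Sunday, so it moves forward to 2020-05-07.
24 days remain in May 2020 after the 7th (31 − 7).
Full months from June 2020 through January 2024 contribute their day counts.
Then 29 days into February 2024.
Total: 24 + 30 + 31 + 31 + 30 + 31 + 30 + 31 + 31 + 28 + 31 + 30 + 31 + 30 + 31 + 31 + 30 + 31 + 30 + 31 + 31 + 28 + 31 + 30 + 31 + 30 + 31 + 31 + 30 + 31 + 30 + 31 + 31 + 28 + 31 + 30 + 31 + 30 + 31 + 31 + 30 + 31 + 30 + 31 + 31 + 29 = 1393.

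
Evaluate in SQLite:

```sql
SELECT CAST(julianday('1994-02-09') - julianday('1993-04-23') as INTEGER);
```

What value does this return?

292

7 days remain in April 1993 after the 23rd (30 − 23).
Full months from May 1993 through January 1994 contribute their day counts.
Then 9 days into February 1994.
Total: 7 + 31 + 30 + 31 + 31 + 30 + 31 + 30 + 31 + 31 + 9 = 292.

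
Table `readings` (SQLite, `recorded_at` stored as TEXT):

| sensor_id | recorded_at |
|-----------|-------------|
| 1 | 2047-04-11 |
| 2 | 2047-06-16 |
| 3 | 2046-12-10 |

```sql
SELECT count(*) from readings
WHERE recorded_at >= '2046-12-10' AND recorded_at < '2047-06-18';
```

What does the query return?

3

Rows in [2046-12-10, 2047-06-18): 2047-04-11, 2047-06-16, 2046-12-10 → 3 rows.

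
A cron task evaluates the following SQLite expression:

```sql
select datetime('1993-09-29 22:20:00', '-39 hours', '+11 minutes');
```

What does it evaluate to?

1993-09-28 07:31:00

-39 hours from 1993-09-29 22:20:00 is 1993-09-28 07:20:00 (crosses midnight).
+11 minutes from 1993-09-28 07:20:00 is 1993-09-28 07:31:00.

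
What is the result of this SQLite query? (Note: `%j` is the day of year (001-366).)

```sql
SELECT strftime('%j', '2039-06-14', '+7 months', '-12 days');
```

002

First apply '+7 months', '-12 days': 2039-06-14 → 2040-01-02.
Day-of-year for 2040-01-02: days since 2040-01-01 inclusive = 2, zero-padded to 002.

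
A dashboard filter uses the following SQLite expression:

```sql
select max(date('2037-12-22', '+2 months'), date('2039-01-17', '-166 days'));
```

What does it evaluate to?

2038-08-04

date('2037-12-22', '+2 months') → 2038-02-22.
date('2039-01-17', '-166 days') → 2038-08-04.
Later of the two is 2038-08-04.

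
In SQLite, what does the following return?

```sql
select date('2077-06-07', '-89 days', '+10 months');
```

2078-01-10

Applying '-89 days' to 2077-06-07: counting 89 days back gives 2077-03-10.
Adding +10 months to 2077-03-10 gives 2078-01-10.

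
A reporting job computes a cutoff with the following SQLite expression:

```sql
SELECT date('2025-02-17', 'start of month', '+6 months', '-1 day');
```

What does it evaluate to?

`start of month` rewinds 2025-02-17 to 2025-02-01.
Adding +6 months to 2025-02-01 gives 2025-08-01.
Going back 1 day from 2025-08-01 reaches 2025-07-31 (last day of July, 31 days).

2025-07-31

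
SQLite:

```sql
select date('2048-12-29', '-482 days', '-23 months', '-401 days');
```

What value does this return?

Applying '-482 days' to 2048-12-29: counting 482 days back gives 2047-09-04.
Adding -23 months to 2047-09-04 gives 2045-10-04.
Applying '-401 days' to 2045-10-04: counting 401 days back gives 2044-08-29.

2044-08-29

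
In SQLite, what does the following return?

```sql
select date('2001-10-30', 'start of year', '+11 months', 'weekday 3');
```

`start of year` rewinds 2001-10-30 to 2001-01-01.
Adding +11 months to 2001-01-01 gives 2001-12-01.
`weekday 3` advances to the next Wednesday; 2001-12-01 is a Saturday, so it moves forward to 2001-12-05.

2001-12-05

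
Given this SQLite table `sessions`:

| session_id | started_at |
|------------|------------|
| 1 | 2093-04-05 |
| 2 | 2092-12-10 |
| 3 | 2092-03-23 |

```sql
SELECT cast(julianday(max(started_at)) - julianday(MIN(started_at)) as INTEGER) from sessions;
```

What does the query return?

378

MIN = 2092-03-23, MAX = 2093-04-05.
8 days remain in March 2092 after the 23rd (31 − 23).
Full months from April 2092 through March 2093 contribute their day counts.
Then 5 days into April 2093.
Total: 8 + 30 + 31 + 30 + 31 + 31 + 30 + 31 + 30 + 31 + 31 + 28 + 31 + 5 = 378.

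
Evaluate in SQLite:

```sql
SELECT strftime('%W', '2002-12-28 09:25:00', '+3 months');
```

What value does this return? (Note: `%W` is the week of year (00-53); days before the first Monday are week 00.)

12

First apply '+3 months': 2002-12-28 09:25:00 → 2003-03-28 09:25:00.
2003-03-28 is a Friday. SQLite's %W counts Mondays since the year started; the result is 12.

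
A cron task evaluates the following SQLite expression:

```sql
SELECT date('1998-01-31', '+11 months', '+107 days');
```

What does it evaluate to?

Adding +11 months to 1998-01-31 gives 1998-12-31.
Applying '+107 days' to 1998-12-31: counting 107 days forward gives 1999-04-17.

1999-04-17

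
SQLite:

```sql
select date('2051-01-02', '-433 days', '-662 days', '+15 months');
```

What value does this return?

2049-04-03

Applying '-433 days' to 2051-01-02: counting 433 days back gives 2049-10-26.
Applying '-662 days' to 2049-10-26: counting 662 days back gives 2048-01-03.
Adding +15 months to 2048-01-03 gives 2049-04-03.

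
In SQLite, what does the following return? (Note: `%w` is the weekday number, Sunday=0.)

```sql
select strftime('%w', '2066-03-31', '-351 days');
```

2

First apply '-351 days': 2066-03-31 → 2065-04-14.
2065-04-14 is a Tuesday; with Sunday=0 that is 2.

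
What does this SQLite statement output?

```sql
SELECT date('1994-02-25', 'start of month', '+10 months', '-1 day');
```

1994-11-30

`start of month` rewinds 1994-02-25 to 1994-02-01.
Adding +10 months to 1994-02-01 gives 1994-12-01.
Going back 1 day from 1994-12-01 reaches 1994-11-30 (last day of November, 30 days).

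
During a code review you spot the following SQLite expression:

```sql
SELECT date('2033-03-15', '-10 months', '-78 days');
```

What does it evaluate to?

Adding -10 months to 2033-03-15 gives 2032-05-15.
Applying '-78 days' to 2032-05-15: counting 78 days back gives 2032-02-27.

2032-02-27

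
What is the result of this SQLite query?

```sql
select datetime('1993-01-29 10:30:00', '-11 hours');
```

1993-01-28 23:30:00

-11 hours from 1993-01-29 10:30:00 is 1993-01-28 23:30:00 (crosses midnight).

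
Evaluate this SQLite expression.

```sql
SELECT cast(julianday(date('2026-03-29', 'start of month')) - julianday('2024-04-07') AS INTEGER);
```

693

`start of month` rewinds 2026-03-29 to 2026-03-01.
23 days remain in April 2024 after the 7th (30 − 7).
Full months from May 2024 through February 2026 contribute their day counts.
Then 1 day into March 2026.
Total: 23 + 31 + 30 + 31 + 31 + 30 + 31 + 30 + 31 + 31 + 28 + 31 + 30 + 31 + 30 + 31 + 31 + 30 + 31 + 30 + 31 + 31 + 28 + 1 = 693.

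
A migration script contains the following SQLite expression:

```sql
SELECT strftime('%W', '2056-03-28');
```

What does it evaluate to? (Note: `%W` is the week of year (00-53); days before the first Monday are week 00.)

13

2056-03-28 is a Tuesday. SQLite's %W counts Mondays since the year started; the result is 13.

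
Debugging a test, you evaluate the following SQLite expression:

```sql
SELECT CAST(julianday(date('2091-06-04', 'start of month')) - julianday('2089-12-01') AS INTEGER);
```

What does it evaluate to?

`start of month` rewinds 2091-06-04 to 2091-06-01.
30 days remain in December 2089 after the 1st (31 − 1).
Full months from January 2090 through May 2091 contribute their day counts.
Then 1 day into June 2091.
Total: 30 + 31 + 28 + 31 + 30 + 31 + 30 + 31 + 31 + 30 + 31 + 30 + 31 + 31 + 28 + 31 + 30 + 31 + 1 = 547.

547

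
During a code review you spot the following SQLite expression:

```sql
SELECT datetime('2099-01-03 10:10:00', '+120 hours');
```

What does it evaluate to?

+120 hours from 2099-01-03 10:10:00 is 2099-01-08 10:10:00 (crosses midnight).

2099-01-08 10:10:00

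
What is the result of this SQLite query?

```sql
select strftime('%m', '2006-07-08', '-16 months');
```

03

First apply '-16 months': 2006-07-08 → 2005-03-08.
`%m` extracts the 2-digit month (01-12): 03.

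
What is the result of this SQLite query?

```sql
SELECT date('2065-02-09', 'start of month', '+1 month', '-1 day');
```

2065-02-28

`start of month` rewinds 2065-02-09 to 2065-02-01.
Adding +1 month to 2065-02-01 gives 2065-03-01.
Going back 1 day from 2065-03-01 reaches 2065-02-28 (last day of February, 28 days).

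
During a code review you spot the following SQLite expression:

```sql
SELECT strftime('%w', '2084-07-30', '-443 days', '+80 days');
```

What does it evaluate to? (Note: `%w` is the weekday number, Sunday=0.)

First apply '-443 days', '+80 days': 2084-07-30 → 2083-08-02.
2083-08-02 is a Monday; with Sunday=0 that is 1.

1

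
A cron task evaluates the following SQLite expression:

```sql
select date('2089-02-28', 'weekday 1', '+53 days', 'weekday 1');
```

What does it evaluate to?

`weekday 1` advances to the next Monday; 2089-02-28 is already a Monday, so it stays at 2089-02-28.
Applying '+53 days' to 2089-02-28: counting 53 days forward gives 2089-04-22.
`weekday 1` advances to the next Monday; 2089-04-22 is a Friday, so it moves forward to 2089-04-25.

2089-04-25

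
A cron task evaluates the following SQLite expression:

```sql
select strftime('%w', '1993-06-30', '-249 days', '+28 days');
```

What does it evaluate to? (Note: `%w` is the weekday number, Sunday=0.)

First apply '-249 days', '+28 days': 1993-06-30 → 1992-11-21.
1992-11-21 is a Saturday; with Sunday=0 that is 6.

6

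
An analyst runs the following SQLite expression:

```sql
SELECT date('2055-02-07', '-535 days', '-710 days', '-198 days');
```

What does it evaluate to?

Applying '-535 days' to 2055-02-07: counting 535 days back gives 2053-08-21.
Applying '-710 days' to 2053-08-21: counting 710 days back gives 2051-09-11.
Applying '-198 days' to 2051-09-11: counting 198 days back gives 2051-02-25.

2051-02-25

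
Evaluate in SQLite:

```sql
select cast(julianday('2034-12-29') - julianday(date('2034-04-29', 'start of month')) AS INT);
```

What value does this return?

`start of month` rewinds 2034-04-29 to 2034-04-01.
29 days remain in April 2034 after the 1st (30 − 1).
Full months from May 2034 through November 2034 contribute their day counts.
Then 29 days into December 2034.
Total: 29 + 31 + 30 + 31 + 31 + 30 + 31 + 30 + 29 = 272.

272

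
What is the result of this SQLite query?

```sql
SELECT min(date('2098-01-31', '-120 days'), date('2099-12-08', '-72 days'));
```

date('2098-01-31', '-120 days') → 2097-10-03.
date('2099-12-08', '-72 days') → 2099-09-27.
Earlier of the two is 2097-10-03.

2097-10-03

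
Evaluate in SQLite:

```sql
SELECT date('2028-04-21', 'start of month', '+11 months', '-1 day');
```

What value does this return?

`start of month` rewinds 2028-04-21 to 2028-04-01.
Adding +11 months to 2028-04-01 gives 2029-03-01.
Going back 1 day from 2029-03-01 reaches 2029-02-28 (last day of February, 28 days).

2029-02-28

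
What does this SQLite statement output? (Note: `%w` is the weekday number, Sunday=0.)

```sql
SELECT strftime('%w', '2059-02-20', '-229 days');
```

First apply '-229 days': 2059-02-20 → 2058-07-06.
2058-07-06 is a Saturday; with Sunday=0 that is 6.

6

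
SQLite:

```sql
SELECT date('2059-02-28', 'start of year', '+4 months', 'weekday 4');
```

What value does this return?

2059-05-01

`start of year` rewinds 2059-02-28 to 2059-01-01.
Adding +4 months to 2059-01-01 gives 2059-05-01.
`weekday 4` advances to the next Thursday; 2059-05-01 is already a Thursday, so it stays at 2059-05-01.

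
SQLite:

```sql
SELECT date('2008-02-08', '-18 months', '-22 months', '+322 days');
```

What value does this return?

Adding -18 months to 2008-02-08 gives 2006-08-08.
Adding -22 months to 2006-08-08 gives 2004-10-08.
Applying '+322 days' to 2004-10-08: counting 322 days forward gives 2005-08-26.

2005-08-26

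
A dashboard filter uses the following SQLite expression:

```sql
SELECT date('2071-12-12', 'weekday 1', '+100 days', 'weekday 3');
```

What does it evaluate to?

2072-03-23

`weekday 1` advances to the next Monday; 2071-12-12 is a Saturday, so it moves forward to 2071-12-14.
Applying '+100 days' to 2071-12-14: counting 100 days forward gives 2072-03-23.
`weekday 3` advances to the next Wednesday; 2072-03-23 is already a Wednesday, so it stays at 2072-03-23.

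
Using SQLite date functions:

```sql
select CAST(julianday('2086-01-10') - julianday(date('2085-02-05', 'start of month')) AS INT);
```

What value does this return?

343

`start of month` rewinds 2085-02-05 to 2085-02-01.
27 days remain in February 2085 after the 1st (28 − 1).
Full months from March 2085 through December 2085 contribute their day counts.
Then 10 days into January 2086.
Total: 27 + 31 + 30 + 31 + 30 + 31 + 31 + 30 + 31 + 30 + 31 + 10 = 343.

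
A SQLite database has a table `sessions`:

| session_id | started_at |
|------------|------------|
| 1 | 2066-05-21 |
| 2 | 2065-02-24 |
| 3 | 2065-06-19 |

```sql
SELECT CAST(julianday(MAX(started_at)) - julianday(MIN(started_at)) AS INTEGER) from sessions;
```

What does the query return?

MIN = 2065-02-24, MAX = 2066-05-21.
4 days remain in February 2065 after the 24th (28 − 24).
Full months from March 2065 through April 2066 contribute their day counts.
Then 21 days into May 2066.
Total: 4 + 31 + 30 + 31 + 30 + 31 + 31 + 30 + 31 + 30 + 31 + 31 + 28 + 31 + 30 + 21 = 451.

451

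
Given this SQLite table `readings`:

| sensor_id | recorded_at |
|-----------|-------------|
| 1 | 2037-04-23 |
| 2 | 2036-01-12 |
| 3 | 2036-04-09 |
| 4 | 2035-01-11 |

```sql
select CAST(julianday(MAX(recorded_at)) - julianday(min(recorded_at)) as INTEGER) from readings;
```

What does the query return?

MIN = 2035-01-11, MAX = 2037-04-23.
20 days remain in January 2035 after the 11th (31 − 11).
Full months from February 2035 through March 2037 contribute their day counts.
Then 23 days into April 2037.
Total: 20 + 28 + 31 + 30 + 31 + 30 + 31 + 31 + 30 + 31 + 30 + 31 + 31 + 29 + 31 + 30 + 31 + 30 + 31 + 31 + 30 + 31 + 30 + 31 + 31 + 28 + 31 + 23 = 833.

833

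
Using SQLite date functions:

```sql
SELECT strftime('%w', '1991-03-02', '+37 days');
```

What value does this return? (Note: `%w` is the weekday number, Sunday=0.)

First apply '+37 days': 1991-03-02 → 1991-04-08.
1991-04-08 is a Monday; with Sunday=0 that is 1.

1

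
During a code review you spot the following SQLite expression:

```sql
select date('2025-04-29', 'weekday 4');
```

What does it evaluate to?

2025-05-01

`weekday 4` advances to the next Thursday; 2025-04-29 is a Tuesday, so it moves forward to 2025-05-01.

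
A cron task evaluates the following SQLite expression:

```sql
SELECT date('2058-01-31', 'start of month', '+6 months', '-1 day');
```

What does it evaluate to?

`start of month` rewinds 2058-01-31 to 2058-01-01.
Adding +6 months to 2058-01-01 gives 2058-07-01.
Going back 1 day from 2058-07-01 reaches 2058-06-30 (last day of June, 30 days).

2058-06-30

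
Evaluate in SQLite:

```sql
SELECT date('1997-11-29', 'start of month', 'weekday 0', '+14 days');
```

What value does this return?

1997-11-16

`start of month` rewinds 1997-11-29 to 1997-11-01.
`weekday 0` advances to the next Sunday; 1997-11-01 is a Saturday, so it moves forward to 1997-11-02.
Advancing 14 more days within November lands on 1997-11-16.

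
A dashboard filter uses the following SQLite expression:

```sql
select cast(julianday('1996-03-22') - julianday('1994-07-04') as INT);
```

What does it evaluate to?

627

27 days remain in July 1994 after the 4th (31 − 4).
Full months from August 1994 through February 1996 contribute their day counts.
Then 22 days into March 1996.
Total: 27 + 31 + 30 + 31 + 30 + 31 + 31 + 28 + 31 + 30 + 31 + 30 + 31 + 31 + 30 + 31 + 30 + 31 + 31 + 29 + 22 = 627.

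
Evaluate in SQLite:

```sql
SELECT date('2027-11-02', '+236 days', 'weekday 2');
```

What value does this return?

Applying '+236 days' to 2027-11-02: counting 236 days forward gives 2028-06-25.
`weekday 2` advances to the next Tuesday; 2028-06-25 is a Sunday, so it moves forward to 2028-06-27.

2028-06-27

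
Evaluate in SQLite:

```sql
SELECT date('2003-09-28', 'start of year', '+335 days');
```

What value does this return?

`start of year` rewinds 2003-09-28 to 2003-01-01.
Applying '+335 days' to 2003-01-01: counting 335 days forward gives 2003-12-02.

2003-12-02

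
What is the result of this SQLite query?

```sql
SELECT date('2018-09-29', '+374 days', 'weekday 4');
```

Applying '+374 days' to 2018-09-29: counting 374 days forward gives 2019-10-08.
`weekday 4` advances to the next Thursday; 2019-10-08 is a Tuesday, so it moves forward to 2019-10-10.

2019-10-10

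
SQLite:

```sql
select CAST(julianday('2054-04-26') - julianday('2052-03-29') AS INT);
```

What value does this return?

2 days remain in March 2052 after the 29th (31 − 29).
Full months from April 2052 through March 2054 contribute their day counts.
Then 26 days into April 2054.
Total: 2 + 30 + 31 + 30 + 31 + 31 + 30 + 31 + 30 + 31 + 31 + 28 + 31 + 30 + 31 + 30 + 31 + 31 + 30 + 31 + 30 + 31 + 31 + 28 + 31 + 26 = 758.

758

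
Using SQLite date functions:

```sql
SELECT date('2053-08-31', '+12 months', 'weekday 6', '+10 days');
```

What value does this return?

2054-09-15

Adding +12 months to 2053-08-31 gives 2054-08-31.
`weekday 6` advances to the next Saturday; 2054-08-31 is a Monday, so it moves forward to 2054-09-05.
Advancing 10 more days within September lands on 2054-09-15.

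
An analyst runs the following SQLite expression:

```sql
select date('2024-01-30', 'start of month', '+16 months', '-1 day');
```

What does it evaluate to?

2025-04-30

`start of month` rewinds 2024-01-30 to 2024-01-01.
Adding +16 months to 2024-01-01 gives 2025-05-01.
Going back 1 day from 2025-05-01 reaches 2025-04-30 (last day of April, 30 days).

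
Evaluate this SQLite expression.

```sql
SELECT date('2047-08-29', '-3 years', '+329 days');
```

Adding -3 years to 2047-08-29 gives 2044-08-29.
Applying '+329 days' to 2044-08-29: counting 329 days forward gives 2045-07-24.

2045-07-24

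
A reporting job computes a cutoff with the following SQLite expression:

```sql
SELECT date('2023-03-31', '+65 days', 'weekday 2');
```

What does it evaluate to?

2023-06-06

Applying '+65 days' to 2023-03-31: counting 65 days forward gives 2023-06-04.
`weekday 2` advances to the next Tuesday; 2023-06-04 is a Sunday, so it moves forward to 2023-06-06.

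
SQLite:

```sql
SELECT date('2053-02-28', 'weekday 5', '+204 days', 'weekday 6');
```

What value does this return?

`weekday 5` advances to the next Friday; 2053-02-28 is already a Friday, so it stays at 2053-02-28.
Applying '+204 days' to 2053-02-28: counting 204 days forward gives 2053-09-20.
`weekday 6` advances to the next Saturday; 2053-09-20 is already a Saturday, so it stays at 2053-09-20.

2053-09-20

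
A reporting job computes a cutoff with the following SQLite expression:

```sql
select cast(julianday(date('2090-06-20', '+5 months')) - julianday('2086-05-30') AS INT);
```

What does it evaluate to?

Adding +5 months to 2090-06-20 gives 2090-11-20.
1 day remains in May 2086 after the 30th (31 − 30).
Full months from June 2086 through October 2090 contribute their day counts.
Then 20 days into November 2090.
Total: 1 + 30 + 31 + 31 + 30 + 31 + 30 + 31 + 31 + 28 + 31 + 30 + 31 + 30 + 31 + 31 + 30 + 31 + 30 + 31 + 31 + 29 + 31 + 30 + 31 + 30 + 31 + 31 + 30 + 31 + 30 + 31 + 31 + 28 + 31 + 30 + 31 + 30 + 31 + 31 + 30 + 31 + 30 + 31 + 31 + 28 + 31 + 30 + 31 + 30 + 31 + 31 + 30 + 31 + 20 = 1635.

1635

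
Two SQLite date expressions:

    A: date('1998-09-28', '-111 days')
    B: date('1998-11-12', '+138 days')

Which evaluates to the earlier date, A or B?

A

A = 1998-06-09.
B = 1999-03-30.
A is earlier.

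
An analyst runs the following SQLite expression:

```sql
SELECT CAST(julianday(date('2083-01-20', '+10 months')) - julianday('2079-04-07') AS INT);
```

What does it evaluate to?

1688

Adding +10 months to 2083-01-20 gives 2083-11-20.
23 days remain in April 2079 after the 7th (30 − 7).
Full months from May 2079 through October 2083 contribute their day counts.
Then 20 days into November 2083.
Total: 23 + 31 + 30 + 31 + 31 + 30 + 31 + 30 + 31 + 31 + 29 + 31 + 30 + 31 + 30 + 31 + 31 + 30 + 31 + 30 + 31 + 31 + 28 + 31 + 30 + 31 + 30 + 31 + 31 + 30 + 31 + 30 + 31 + 31 + 28 + 31 + 30 + 31 + 30 + 31 + 31 + 30 + 31 + 30 + 31 + 31 + 28 + 31 + 30 + 31 + 30 + 31 + 31 + 30 + 31 + 20 = 1688.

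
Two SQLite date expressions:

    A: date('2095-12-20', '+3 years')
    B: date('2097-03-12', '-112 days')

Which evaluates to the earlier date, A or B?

B

A = 2098-12-20.
B = 2096-11-20.
B is earlier.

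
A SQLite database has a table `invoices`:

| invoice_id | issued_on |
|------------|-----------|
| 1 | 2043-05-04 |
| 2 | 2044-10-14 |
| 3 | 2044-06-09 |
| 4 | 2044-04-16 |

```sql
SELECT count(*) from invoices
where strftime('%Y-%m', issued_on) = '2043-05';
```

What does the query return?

Rows with year-month 2043-05: 2043-05-04 → 1.

1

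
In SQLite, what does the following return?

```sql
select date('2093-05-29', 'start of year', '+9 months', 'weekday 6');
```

`start of year` rewinds 2093-05-29 to 2093-01-01.
Adding +9 months to 2093-01-01 gives 2093-10-01.
`weekday 6` advances to the next Saturday; 2093-10-01 is a Thursday, so it moves forward to 2093-10-03.

2093-10-03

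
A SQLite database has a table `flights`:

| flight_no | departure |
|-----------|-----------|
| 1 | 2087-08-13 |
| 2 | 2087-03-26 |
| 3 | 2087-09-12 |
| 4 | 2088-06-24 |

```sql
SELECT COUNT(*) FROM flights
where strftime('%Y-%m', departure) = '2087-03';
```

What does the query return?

1

Rows with year-month 2087-03: 2087-03-26 → 1.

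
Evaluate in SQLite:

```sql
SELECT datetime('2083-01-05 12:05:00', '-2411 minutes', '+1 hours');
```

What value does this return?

2083-01-03 20:54:00

2411 minutes = 40h 11m; -2411 minutes from 2083-01-05 12:05:00 is 2083-01-03 19:54:00 (crosses midnight).
+1 hours from 2083-01-03 19:54:00 is 2083-01-03 20:54:00.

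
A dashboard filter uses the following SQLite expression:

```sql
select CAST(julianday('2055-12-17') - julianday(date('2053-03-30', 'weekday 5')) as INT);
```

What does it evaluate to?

987

`weekday 5` advances to the next Friday; 2053-03-30 is a Sunday, so it moves forward to 2053-04-04.
26 days remain in April 2053 after the 4th (30 − 4).
Full months from May 2053 through November 2055 contribute their day counts.
Then 17 days into December 2055.
Total: 26 + 31 + 30 + 31 + 31 + 30 + 31 + 30 + 31 + 31 + 28 + 31 + 30 + 31 + 30 + 31 + 31 + 30 + 31 + 30 + 31 + 31 + 28 + 31 + 30 + 31 + 30 + 31 + 31 + 30 + 31 + 30 + 17 = 987.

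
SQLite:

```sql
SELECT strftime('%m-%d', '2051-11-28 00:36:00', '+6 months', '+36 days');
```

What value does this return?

First apply '+6 months', '+36 days': 2051-11-28 00:36:00 → 2052-07-03 00:36:00.
`%m-%d` extracts the month-day: 07-03.

07-03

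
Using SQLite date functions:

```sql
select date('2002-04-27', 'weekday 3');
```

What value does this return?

`weekday 3` advances to the next Wednesday; 2002-04-27 is a Saturday, so it moves forward to 2002-05-01.

2002-05-01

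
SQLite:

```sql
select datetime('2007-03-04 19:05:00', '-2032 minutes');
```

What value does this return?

2007-03-03 09:13:00

2032 minutes = 33h 52m; -2032 minutes from 2007-03-04 19:05:00 is 2007-03-03 09:13:00 (crosses midnight).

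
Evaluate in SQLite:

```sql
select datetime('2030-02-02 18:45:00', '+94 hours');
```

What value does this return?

+94 hours from 2030-02-02 18:45:00 is 2030-02-06 16:45:00 (crosses midnight).

2030-02-06 16:45:00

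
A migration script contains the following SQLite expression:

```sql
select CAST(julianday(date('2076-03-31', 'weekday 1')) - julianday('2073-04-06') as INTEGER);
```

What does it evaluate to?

`weekday 1` advances to the next Monday; 2076-03-31 is a Tuesday, so it moves forward to 2076-04-06.
24 days remain in April 2073 after the 6th (30 − 6).
Full months from May 2073 through March 2076 contribute their day counts.
Then 6 days into April 2076.
Total: 24 + 31 + 30 + 31 + 31 + 30 + 31 + 30 + 31 + 31 + 28 + 31 + 30 + 31 + 30 + 31 + 31 + 30 + 31 + 30 + 31 + 31 + 28 + 31 + 30 + 31 + 30 + 31 + 31 + 30 + 31 + 30 + 31 + 31 + 29 + 31 + 6 = 1096.

1096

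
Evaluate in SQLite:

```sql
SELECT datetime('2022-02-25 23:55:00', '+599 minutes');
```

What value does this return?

2022-02-26 09:54:00

599 minutes = 9h 59m; +599 minutes from 2022-02-25 23:55:00 is 2022-02-26 09:54:00 (crosses midnight).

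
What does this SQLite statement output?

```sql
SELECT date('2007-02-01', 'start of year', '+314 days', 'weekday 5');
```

2007-11-16

`start of year` rewinds 2007-02-01 to 2007-01-01.
Applying '+314 days' to 2007-01-01: counting 314 days forward gives 2007-11-11.
`weekday 5` advances to the next Friday; 2007-11-11 is a Sunday, so it moves forward to 2007-11-16.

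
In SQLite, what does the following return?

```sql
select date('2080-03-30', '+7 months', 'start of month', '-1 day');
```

Adding +7 months to 2080-03-30 gives 2080-10-30.
`start of month` rewinds 2080-10-30 to 2080-10-01.
Going back 1 day from 2080-10-01 reaches 2080-09-30 (last day of September, 30 days).

2080-09-30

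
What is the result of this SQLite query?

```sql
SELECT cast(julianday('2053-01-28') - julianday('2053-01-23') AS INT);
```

5

Both dates are in January 2053: 28 − 23 = 5.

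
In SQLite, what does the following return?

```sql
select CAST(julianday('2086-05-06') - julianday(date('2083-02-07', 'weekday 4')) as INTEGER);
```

1180

`weekday 4` advances to the next Thursday; 2083-02-07 is a Sunday, so it moves forward to 2083-02-11.
17 days remain in February 2083 after the 11th (28 − 11).
Full months from March 2083 through April 2086 contribute their day counts.
Then 6 days into May 2086.
Total: 17 + 31 + 30 + 31 + 30 + 31 + 31 + 30 + 31 + 30 + 31 + 31 + 29 + 31 + 30 + 31 + 30 + 31 + 31 + 30 + 31 + 30 + 31 + 31 + 28 + 31 + 30 + 31 + 30 + 31 + 31 + 30 + 31 + 30 + 31 + 31 + 28 + 31 + 30 + 6 = 1180.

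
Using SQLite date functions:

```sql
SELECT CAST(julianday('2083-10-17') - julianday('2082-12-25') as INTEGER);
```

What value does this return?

296

6 days remain in December 2082 after the 25th (31 − 25).
Full months from January 2083 through September 2083 contribute their day counts.
Then 17 days into October 2083.
Total: 6 + 31 + 28 + 31 + 30 + 31 + 30 + 31 + 31 + 30 + 17 = 296.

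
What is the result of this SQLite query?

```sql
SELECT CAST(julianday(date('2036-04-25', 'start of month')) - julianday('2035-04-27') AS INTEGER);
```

`start of month` rewinds 2036-04-25 to 2036-04-01.
3 days remain in April 2035 after the 27th (30 − 27).
Full months from May 2035 through March 2036 contribute their day counts.
Then 1 day into April 2036.
Total: 3 + 31 + 30 + 31 + 31 + 30 + 31 + 30 + 31 + 31 + 29 + 31 + 1 = 340.

340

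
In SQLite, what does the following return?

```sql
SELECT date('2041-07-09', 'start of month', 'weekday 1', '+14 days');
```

`start of month` rewinds 2041-07-09 to 2041-07-01.
`weekday 1` advances to the next Monday; 2041-07-01 is already a Monday, so it stays at 2041-07-01.
Advancing 14 more days within July lands on 2041-07-15.

2041-07-15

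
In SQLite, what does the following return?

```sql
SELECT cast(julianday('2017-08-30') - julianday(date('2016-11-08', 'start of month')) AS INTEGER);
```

`start of month` rewinds 2016-11-08 to 2016-11-01.
29 days remain in November 2016 after the 1st (30 − 1).
Full months from December 2016 through July 2017 contribute their day counts.
Then 30 days into August 2017.
Total: 29 + 31 + 31 + 28 + 31 + 30 + 31 + 30 + 31 + 30 = 302.

302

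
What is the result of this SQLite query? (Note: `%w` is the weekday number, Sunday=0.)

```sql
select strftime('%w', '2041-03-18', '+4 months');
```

4

First apply '+4 months': 2041-03-18 → 2041-07-18.
2041-07-18 is a Thursday; with Sunday=0 that is 4.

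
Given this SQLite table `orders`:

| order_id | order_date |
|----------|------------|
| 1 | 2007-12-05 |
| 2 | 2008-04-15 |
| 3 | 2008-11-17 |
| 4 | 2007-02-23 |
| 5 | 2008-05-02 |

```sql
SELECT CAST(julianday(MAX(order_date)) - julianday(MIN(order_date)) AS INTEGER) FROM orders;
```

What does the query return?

MIN = 2007-02-23, MAX = 2008-11-17.
5 days remain in February 2007 after the 23rd (28 − 23).
Full months from March 2007 through October 2008 contribute their day counts.
Then 17 days into November 2008.
Total: 5 + 31 + 30 + 31 + 30 + 31 + 31 + 30 + 31 + 30 + 31 + 31 + 29 + 31 + 30 + 31 + 30 + 31 + 31 + 30 + 31 + 17 = 633.

633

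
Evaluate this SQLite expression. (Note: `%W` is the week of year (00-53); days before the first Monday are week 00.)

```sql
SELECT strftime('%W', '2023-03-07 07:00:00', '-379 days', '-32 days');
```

First apply '-379 days', '-32 days': 2023-03-07 07:00:00 → 2022-01-20 07:00:00.
2022-01-20 is a Thursday. SQLite's %W counts Mondays since the year started; the result is 03.

03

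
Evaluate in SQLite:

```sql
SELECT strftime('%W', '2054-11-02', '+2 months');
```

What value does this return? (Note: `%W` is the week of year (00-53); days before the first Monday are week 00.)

00

First apply '+2 months': 2054-11-02 → 2055-01-02.
2055-01-02 is a Saturday. SQLite's %W counts Mondays since the year started; the result is 00.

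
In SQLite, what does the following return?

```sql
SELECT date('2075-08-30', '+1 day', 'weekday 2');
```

2075-09-03

Advancing 1 more day within August lands on 2075-08-31.
`weekday 2` advances to the next Tuesday; 2075-08-31 is a Saturday, so it moves forward to 2075-09-03.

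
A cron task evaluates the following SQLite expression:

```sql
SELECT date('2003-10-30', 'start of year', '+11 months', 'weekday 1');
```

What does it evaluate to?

`start of year` rewinds 2003-10-30 to 2003-01-01.
Adding +11 months to 2003-01-01 gives 2003-12-01.
`weekday 1` advances to the next Monday; 2003-12-01 is already a Monday, so it stays at 2003-12-01.

2003-12-01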